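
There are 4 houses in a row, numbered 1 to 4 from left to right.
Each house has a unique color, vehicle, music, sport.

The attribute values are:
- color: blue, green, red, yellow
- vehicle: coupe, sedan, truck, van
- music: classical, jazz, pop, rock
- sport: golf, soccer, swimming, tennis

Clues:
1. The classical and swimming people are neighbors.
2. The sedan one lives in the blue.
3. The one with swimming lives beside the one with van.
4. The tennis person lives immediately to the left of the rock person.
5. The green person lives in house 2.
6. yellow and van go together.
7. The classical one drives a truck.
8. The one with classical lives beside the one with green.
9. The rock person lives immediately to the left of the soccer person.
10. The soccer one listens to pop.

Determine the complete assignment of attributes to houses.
Solution:

House | Color | Vehicle | Music | Sport
---------------------------------------
  1   | red | truck | classical | tennis
  2   | green | coupe | rock | swimming
  3   | yellow | van | pop | soccer
  4   | blue | sedan | jazz | golf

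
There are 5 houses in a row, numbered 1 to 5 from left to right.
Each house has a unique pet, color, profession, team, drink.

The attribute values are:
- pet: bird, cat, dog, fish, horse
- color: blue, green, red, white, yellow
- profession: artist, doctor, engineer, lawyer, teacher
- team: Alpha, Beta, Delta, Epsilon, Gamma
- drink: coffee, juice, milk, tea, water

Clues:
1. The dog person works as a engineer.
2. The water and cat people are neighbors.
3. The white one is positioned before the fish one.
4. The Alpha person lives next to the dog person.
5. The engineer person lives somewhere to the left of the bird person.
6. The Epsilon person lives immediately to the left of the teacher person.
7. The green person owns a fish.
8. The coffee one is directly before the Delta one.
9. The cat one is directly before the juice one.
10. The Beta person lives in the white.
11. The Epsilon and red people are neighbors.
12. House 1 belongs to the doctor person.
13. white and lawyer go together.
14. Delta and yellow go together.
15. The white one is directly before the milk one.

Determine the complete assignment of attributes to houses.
Solution:

House | Pet | Color | Profession | Team | Drink
-----------------------------------------------
  1   | horse | blue | doctor | Epsilon | water
  2   | cat | red | teacher | Alpha | coffee
  3   | dog | yellow | engineer | Delta | juice
  4   | bird | white | lawyer | Beta | tea
  5   | fish | green | artist | Gamma | milk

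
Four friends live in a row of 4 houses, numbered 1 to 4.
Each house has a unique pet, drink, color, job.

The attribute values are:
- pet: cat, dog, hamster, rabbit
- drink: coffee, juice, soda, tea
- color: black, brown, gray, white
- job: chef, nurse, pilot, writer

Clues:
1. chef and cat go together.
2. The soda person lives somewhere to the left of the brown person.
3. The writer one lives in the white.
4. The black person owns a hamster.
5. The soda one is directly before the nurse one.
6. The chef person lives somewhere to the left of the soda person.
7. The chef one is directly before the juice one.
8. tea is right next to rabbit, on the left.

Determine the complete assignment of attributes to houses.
Solution:

House | Pet | Drink | Color | Job
---------------------------------
  1   | cat | tea | gray | chef
  2   | rabbit | juice | white | writer
  3   | hamster | soda | black | pilot
  4   | dog | coffee | brown | nurse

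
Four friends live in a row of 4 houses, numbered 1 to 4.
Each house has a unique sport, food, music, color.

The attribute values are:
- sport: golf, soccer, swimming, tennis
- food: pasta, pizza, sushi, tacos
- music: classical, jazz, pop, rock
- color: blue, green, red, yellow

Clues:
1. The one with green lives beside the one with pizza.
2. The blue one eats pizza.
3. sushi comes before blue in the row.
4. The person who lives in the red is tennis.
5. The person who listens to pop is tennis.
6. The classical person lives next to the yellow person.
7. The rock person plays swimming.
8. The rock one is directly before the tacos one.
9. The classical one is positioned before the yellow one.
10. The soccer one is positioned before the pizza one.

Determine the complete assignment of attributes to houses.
Solution:

House | Sport | Food | Music | Color
------------------------------------
  1   | soccer | sushi | jazz | green
  2   | golf | pizza | classical | blue
  3   | swimming | pasta | rock | yellow
  4   | tennis | tacos | pop | red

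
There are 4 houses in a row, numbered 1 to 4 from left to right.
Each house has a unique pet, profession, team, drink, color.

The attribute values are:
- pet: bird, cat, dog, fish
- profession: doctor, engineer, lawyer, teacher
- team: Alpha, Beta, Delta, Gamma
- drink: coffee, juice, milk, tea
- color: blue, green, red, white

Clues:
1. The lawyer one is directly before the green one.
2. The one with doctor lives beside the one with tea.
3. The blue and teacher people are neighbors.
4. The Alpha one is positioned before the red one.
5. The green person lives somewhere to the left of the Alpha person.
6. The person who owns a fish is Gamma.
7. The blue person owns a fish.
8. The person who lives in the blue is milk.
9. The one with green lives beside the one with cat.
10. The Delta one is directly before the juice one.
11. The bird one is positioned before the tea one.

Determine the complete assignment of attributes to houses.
Solution:

House | Pet | Profession | Team | Drink | Color
-----------------------------------------------
  1   | fish | lawyer | Gamma | milk | blue
  2   | bird | teacher | Delta | coffee | green
  3   | cat | doctor | Alpha | juice | white
  4   | dog | engineer | Beta | tea | red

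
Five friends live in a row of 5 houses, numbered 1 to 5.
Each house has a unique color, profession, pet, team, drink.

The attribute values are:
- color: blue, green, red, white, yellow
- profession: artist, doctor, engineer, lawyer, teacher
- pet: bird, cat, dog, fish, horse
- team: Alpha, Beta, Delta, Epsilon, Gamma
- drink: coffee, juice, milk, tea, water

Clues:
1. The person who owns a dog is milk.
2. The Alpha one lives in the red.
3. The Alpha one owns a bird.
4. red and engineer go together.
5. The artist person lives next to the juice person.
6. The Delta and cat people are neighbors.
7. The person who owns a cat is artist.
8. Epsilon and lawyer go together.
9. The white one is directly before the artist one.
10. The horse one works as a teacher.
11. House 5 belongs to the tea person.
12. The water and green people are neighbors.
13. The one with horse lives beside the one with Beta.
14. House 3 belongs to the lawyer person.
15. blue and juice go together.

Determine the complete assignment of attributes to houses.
Solution:

House | Color | Profession | Pet | Team | Drink
-----------------------------------------------
  1   | white | teacher | horse | Delta | water
  2   | green | artist | cat | Beta | coffee
  3   | blue | lawyer | fish | Epsilon | juice
  4   | yellow | doctor | dog | Gamma | milk
  5   | red | engineer | bird | Alpha | tea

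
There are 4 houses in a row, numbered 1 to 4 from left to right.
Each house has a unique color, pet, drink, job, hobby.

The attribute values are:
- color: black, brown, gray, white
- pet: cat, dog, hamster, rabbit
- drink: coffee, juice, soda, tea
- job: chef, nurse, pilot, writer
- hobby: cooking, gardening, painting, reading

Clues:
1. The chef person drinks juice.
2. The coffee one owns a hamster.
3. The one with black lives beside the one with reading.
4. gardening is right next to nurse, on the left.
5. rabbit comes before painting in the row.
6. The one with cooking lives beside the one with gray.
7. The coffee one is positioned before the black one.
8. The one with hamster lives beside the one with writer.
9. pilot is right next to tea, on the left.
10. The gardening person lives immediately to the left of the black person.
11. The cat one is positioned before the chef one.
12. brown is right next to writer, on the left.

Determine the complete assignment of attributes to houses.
Solution:

House | Color | Pet | Drink | Job | Hobby
-----------------------------------------
  1   | brown | hamster | coffee | pilot | cooking
  2   | gray | rabbit | tea | writer | gardening
  3   | black | cat | soda | nurse | painting
  4   | white | dog | juice | chef | reading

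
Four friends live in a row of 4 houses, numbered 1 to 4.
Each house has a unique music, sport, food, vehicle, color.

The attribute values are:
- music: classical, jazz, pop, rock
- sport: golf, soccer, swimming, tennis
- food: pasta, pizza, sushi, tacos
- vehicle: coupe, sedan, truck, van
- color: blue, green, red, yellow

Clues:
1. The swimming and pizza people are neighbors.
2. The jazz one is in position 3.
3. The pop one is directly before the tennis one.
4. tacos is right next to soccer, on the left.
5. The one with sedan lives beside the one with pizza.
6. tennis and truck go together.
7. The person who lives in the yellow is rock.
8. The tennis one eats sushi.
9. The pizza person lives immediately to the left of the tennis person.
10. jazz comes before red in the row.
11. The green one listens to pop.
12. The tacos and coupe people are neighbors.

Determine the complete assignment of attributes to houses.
Solution:

House | Music | Sport | Food | Vehicle | Color
----------------------------------------------
  1   | rock | swimming | tacos | sedan | yellow
  2   | pop | soccer | pizza | coupe | green
  3   | jazz | tennis | sushi | truck | blue
  4   | classical | golf | pasta | van | red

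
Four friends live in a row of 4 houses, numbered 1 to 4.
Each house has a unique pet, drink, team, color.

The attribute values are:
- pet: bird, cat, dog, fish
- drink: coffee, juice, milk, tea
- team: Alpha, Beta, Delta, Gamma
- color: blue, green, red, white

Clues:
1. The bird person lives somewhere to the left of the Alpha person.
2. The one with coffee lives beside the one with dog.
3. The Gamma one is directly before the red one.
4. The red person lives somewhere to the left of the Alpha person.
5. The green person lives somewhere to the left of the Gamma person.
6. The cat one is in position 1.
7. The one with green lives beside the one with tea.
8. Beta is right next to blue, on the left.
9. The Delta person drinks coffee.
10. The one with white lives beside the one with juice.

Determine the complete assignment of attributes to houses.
Solution:

House | Pet | Drink | Team | Color
----------------------------------
  1   | cat | coffee | Delta | green
  2   | dog | tea | Gamma | white
  3   | bird | juice | Beta | red
  4   | fish | milk | Alpha | blue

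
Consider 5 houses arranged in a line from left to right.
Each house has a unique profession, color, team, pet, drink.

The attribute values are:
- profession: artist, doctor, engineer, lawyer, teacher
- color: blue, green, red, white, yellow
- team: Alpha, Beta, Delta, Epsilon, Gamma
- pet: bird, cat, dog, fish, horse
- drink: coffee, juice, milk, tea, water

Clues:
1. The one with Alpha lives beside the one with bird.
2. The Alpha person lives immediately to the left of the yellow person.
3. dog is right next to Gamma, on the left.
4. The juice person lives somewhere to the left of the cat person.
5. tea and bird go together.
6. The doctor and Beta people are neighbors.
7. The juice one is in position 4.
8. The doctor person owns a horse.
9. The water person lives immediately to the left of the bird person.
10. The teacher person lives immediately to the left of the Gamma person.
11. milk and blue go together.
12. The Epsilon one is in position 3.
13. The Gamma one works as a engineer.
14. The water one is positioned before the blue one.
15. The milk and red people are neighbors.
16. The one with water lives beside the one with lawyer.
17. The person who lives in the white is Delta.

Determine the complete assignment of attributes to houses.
Solution:

House | Profession | Color | Team | Pet | Drink
-----------------------------------------------
  1   | doctor | green | Alpha | horse | water
  2   | lawyer | yellow | Beta | bird | tea
  3   | teacher | blue | Epsilon | dog | milk
  4   | engineer | red | Gamma | fish | juice
  5   | artist | white | Delta | cat | coffee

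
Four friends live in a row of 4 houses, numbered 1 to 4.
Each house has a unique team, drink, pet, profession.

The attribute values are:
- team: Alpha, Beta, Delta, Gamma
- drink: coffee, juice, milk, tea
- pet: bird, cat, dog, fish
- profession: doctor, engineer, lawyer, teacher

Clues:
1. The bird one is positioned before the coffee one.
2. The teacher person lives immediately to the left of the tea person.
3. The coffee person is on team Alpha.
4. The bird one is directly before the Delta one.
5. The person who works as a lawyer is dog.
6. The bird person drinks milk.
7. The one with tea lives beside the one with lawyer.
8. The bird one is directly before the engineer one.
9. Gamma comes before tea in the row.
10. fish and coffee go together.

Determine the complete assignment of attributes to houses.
Solution:

House | Team | Drink | Pet | Profession
---------------------------------------
  1   | Gamma | milk | bird | teacher
  2   | Delta | tea | cat | engineer
  3   | Beta | juice | dog | lawyer
  4   | Alpha | coffee | fish | doctor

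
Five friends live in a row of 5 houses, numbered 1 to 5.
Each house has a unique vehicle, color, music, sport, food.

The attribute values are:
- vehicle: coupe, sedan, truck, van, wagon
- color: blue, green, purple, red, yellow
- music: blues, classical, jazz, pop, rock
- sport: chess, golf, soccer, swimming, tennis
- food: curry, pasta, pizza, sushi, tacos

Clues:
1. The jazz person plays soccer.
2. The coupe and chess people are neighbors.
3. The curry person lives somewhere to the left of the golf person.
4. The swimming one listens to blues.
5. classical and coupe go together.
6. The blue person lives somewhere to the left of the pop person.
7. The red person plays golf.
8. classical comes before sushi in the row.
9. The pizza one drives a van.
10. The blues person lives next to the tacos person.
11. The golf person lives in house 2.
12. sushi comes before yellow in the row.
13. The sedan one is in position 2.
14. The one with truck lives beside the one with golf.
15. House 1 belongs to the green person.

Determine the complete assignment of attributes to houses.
Solution:

House | Vehicle | Color | Music | Sport | Food
----------------------------------------------
  1   | truck | green | blues | swimming | curry
  2   | sedan | red | rock | golf | tacos
  3   | coupe | blue | classical | tennis | pasta
  4   | wagon | purple | pop | chess | sushi
  5   | van | yellow | jazz | soccer | pizza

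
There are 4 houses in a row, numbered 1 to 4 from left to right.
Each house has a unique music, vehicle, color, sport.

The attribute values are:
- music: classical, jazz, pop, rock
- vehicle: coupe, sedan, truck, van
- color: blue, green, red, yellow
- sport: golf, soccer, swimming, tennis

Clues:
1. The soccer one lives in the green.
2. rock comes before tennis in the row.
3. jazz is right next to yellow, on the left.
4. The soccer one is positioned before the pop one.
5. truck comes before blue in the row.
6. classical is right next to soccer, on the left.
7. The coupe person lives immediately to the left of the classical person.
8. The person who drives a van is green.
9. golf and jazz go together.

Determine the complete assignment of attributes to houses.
Solution:

House | Music | Vehicle | Color | Sport
---------------------------------------
  1   | jazz | coupe | red | golf
  2   | classical | truck | yellow | swimming
  3   | rock | van | green | soccer
  4   | pop | sedan | blue | tennis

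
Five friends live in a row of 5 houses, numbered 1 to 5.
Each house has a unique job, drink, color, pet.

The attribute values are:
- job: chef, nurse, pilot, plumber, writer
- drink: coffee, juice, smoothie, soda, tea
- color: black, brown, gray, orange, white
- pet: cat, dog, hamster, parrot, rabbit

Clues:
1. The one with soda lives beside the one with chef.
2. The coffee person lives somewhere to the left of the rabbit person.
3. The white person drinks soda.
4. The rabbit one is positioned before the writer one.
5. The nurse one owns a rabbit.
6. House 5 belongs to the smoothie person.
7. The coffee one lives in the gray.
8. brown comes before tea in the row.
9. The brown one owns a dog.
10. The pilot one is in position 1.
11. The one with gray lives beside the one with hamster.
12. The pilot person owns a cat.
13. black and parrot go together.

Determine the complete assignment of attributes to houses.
Solution:

House | Job | Drink | Color | Pet
---------------------------------
  1   | pilot | coffee | gray | cat
  2   | plumber | soda | white | hamster
  3   | chef | juice | brown | dog
  4   | nurse | tea | orange | rabbit
  5   | writer | smoothie | black | parrot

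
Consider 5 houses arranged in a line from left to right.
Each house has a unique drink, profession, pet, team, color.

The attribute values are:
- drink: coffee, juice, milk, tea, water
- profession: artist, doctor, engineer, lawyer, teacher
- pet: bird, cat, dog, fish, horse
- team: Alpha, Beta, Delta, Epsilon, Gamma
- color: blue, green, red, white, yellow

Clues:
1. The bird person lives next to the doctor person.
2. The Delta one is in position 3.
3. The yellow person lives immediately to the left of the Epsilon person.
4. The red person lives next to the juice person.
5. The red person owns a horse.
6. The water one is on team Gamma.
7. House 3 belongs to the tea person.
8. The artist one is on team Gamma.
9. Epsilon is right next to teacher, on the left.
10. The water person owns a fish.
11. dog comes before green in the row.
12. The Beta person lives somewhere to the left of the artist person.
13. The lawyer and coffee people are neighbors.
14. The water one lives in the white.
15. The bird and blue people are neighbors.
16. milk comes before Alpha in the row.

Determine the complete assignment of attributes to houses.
Solution:

House | Drink | Profession | Pet | Team | Color
-----------------------------------------------
  1   | milk | lawyer | bird | Beta | yellow
  2   | coffee | doctor | dog | Epsilon | blue
  3   | tea | teacher | horse | Delta | red
  4   | juice | engineer | cat | Alpha | green
  5   | water | artist | fish | Gamma | white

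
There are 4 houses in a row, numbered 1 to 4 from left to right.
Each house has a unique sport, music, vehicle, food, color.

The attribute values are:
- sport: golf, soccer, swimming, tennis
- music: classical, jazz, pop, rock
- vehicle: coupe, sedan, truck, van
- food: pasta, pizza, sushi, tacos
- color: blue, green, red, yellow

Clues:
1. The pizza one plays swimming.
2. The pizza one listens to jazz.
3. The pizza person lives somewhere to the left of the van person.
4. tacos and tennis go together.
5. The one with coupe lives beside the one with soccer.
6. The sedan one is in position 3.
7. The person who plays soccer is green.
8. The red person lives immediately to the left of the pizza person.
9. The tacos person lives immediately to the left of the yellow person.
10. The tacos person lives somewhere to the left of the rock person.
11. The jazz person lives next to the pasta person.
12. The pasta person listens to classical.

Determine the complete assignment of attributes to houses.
Solution:

House | Sport | Music | Vehicle | Food | Color
----------------------------------------------
  1   | tennis | pop | truck | tacos | red
  2   | swimming | jazz | coupe | pizza | yellow
  3   | soccer | classical | sedan | pasta | green
  4   | golf | rock | van | sushi | blue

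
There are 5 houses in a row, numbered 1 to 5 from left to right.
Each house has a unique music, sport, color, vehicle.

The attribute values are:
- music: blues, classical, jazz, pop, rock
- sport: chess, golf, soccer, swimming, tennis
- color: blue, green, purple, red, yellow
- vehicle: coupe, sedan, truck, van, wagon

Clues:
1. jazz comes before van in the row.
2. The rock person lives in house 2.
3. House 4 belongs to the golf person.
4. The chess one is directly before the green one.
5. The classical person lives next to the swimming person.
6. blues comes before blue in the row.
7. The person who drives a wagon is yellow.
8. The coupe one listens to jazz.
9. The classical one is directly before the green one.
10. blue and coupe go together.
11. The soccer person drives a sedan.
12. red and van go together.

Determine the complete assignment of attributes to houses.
Solution:

House | Music | Sport | Color | Vehicle
---------------------------------------
  1   | classical | chess | yellow | wagon
  2   | rock | swimming | green | truck
  3   | blues | soccer | purple | sedan
  4   | jazz | golf | blue | coupe
  5   | pop | tennis | red | van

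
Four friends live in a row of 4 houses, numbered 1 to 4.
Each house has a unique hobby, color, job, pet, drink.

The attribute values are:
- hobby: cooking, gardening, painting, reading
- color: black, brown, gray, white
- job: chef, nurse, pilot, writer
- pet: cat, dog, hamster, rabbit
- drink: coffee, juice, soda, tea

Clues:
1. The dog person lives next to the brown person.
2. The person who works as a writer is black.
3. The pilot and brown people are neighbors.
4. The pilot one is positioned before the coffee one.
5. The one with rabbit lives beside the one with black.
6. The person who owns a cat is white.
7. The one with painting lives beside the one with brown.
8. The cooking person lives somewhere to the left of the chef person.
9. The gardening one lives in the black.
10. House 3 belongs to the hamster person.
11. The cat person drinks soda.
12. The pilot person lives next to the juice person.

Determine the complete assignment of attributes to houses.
Solution:

House | Hobby | Color | Job | Pet | Drink
-----------------------------------------
  1   | painting | gray | pilot | dog | tea
  2   | cooking | brown | nurse | rabbit | juice
  3   | gardening | black | writer | hamster | coffee
  4   | reading | white | chef | cat | soda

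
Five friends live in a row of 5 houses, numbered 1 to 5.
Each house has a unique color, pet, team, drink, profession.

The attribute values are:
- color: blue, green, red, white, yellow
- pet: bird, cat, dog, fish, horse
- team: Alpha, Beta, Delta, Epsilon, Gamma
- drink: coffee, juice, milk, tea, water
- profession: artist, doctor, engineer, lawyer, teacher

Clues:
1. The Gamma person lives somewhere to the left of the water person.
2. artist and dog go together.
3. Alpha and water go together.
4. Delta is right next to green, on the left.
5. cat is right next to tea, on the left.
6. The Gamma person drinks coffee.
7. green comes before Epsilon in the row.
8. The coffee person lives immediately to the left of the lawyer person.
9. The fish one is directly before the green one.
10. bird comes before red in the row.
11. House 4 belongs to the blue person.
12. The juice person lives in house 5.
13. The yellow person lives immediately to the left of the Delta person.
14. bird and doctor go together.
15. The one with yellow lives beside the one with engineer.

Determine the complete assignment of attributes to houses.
Solution:

House | Color | Pet | Team | Drink | Profession
-----------------------------------------------
  1   | yellow | cat | Beta | milk | teacher
  2   | white | fish | Delta | tea | engineer
  3   | green | bird | Gamma | coffee | doctor
  4   | blue | horse | Alpha | water | lawyer
  5   | red | dog | Epsilon | juice | artist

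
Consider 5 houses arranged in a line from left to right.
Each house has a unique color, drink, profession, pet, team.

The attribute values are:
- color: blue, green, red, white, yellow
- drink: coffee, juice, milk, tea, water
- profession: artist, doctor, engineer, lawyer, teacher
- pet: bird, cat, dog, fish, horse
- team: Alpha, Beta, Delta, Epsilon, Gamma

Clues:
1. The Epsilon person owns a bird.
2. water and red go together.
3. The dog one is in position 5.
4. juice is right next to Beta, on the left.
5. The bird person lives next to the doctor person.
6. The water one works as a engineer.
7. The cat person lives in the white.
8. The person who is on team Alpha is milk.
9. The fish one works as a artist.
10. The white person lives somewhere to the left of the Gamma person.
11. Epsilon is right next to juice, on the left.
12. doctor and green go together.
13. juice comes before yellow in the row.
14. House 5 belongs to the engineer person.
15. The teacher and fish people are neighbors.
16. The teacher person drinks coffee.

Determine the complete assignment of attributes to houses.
Solution:

House | Color | Drink | Profession | Pet | Team
-----------------------------------------------
  1   | blue | tea | lawyer | bird | Epsilon
  2   | green | juice | doctor | horse | Delta
  3   | white | coffee | teacher | cat | Beta
  4   | yellow | milk | artist | fish | Alpha
  5   | red | water | engineer | dog | Gamma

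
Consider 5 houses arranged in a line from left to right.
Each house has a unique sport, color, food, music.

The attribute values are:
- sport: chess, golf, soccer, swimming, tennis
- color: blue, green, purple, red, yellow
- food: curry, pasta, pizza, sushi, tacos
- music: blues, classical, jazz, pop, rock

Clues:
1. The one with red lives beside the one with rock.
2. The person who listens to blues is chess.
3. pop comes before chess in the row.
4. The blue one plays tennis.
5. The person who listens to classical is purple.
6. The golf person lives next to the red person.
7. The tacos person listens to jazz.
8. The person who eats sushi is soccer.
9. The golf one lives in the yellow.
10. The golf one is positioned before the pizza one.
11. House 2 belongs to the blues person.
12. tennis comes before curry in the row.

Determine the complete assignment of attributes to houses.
Solution:

House | Sport | Color | Food | Music
------------------------------------
  1   | golf | yellow | pasta | pop
  2   | chess | red | pizza | blues
  3   | soccer | green | sushi | rock
  4   | tennis | blue | tacos | jazz
  5   | swimming | purple | curry | classical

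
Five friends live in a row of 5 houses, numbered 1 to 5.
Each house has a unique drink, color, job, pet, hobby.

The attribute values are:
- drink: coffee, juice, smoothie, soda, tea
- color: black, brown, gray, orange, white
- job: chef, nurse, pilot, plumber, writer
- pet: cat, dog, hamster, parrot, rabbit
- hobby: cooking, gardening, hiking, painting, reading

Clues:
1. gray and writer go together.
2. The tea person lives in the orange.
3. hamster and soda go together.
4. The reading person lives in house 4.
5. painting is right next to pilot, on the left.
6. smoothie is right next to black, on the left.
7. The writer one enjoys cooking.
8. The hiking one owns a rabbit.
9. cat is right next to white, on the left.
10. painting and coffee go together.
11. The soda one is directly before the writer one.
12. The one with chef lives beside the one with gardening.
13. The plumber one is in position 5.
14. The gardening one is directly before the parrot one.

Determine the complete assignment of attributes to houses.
Solution:

House | Drink | Color | Job | Pet | Hobby
-----------------------------------------
  1   | coffee | brown | chef | cat | painting
  2   | soda | white | pilot | hamster | gardening
  3   | smoothie | gray | writer | parrot | cooking
  4   | juice | black | nurse | dog | reading
  5   | tea | orange | plumber | rabbit | hiking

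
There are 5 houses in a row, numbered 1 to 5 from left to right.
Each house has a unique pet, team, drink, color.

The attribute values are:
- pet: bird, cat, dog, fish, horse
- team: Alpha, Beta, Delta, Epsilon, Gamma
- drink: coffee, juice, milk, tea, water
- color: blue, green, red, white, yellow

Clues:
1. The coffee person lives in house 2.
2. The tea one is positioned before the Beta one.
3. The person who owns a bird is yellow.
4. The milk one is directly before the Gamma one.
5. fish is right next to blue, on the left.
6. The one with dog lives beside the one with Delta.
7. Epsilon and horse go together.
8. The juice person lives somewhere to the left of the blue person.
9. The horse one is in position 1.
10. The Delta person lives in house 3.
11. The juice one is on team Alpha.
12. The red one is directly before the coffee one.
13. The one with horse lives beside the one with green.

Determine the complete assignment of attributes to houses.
Solution:

House | Pet | Team | Drink | Color
----------------------------------
  1   | horse | Epsilon | milk | red
  2   | dog | Gamma | coffee | green
  3   | bird | Delta | tea | yellow
  4   | fish | Alpha | juice | white
  5   | cat | Beta | water | blue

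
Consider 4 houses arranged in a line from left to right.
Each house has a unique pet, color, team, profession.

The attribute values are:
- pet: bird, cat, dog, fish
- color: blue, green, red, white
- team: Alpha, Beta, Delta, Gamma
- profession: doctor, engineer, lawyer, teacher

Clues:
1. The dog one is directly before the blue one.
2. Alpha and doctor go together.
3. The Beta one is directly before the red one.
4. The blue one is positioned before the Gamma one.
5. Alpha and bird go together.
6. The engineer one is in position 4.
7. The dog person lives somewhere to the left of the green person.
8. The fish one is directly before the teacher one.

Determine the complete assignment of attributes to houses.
Solution:

House | Pet | Color | Team | Profession
---------------------------------------
  1   | fish | white | Beta | lawyer
  2   | dog | red | Delta | teacher
  3   | bird | blue | Alpha | doctor
  4   | cat | green | Gamma | engineer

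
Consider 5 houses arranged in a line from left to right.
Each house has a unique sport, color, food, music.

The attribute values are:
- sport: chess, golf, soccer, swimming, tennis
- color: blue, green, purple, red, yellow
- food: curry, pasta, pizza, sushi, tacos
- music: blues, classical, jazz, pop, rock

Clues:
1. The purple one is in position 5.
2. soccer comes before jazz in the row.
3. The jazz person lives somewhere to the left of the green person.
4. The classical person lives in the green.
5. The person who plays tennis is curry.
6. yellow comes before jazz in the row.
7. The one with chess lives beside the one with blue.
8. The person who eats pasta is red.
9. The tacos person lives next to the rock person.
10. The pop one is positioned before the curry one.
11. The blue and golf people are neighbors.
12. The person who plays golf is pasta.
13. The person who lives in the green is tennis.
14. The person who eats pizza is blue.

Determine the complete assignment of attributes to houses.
Solution:

House | Sport | Color | Food | Music
------------------------------------
  1   | chess | yellow | tacos | pop
  2   | soccer | blue | pizza | rock
  3   | golf | red | pasta | jazz
  4   | tennis | green | curry | classical
  5   | swimming | purple | sushi | blues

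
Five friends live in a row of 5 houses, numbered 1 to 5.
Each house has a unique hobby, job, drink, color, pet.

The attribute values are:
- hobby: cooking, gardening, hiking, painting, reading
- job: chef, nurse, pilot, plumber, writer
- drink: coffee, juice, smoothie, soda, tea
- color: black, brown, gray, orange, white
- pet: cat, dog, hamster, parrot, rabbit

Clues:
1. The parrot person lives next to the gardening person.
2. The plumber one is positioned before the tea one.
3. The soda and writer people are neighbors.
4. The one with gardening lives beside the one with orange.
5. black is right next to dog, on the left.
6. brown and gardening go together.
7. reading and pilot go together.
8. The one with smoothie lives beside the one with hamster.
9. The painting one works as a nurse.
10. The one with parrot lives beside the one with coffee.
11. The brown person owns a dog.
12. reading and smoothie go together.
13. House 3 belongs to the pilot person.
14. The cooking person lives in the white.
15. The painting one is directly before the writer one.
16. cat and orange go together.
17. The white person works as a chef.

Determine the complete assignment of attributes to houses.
Solution:

House | Hobby | Job | Drink | Color | Pet
-----------------------------------------
  1   | painting | nurse | soda | black | parrot
  2   | gardening | writer | coffee | brown | dog
  3   | reading | pilot | smoothie | orange | cat
  4   | hiking | plumber | juice | gray | hamster
  5   | cooking | chef | tea | white | rabbit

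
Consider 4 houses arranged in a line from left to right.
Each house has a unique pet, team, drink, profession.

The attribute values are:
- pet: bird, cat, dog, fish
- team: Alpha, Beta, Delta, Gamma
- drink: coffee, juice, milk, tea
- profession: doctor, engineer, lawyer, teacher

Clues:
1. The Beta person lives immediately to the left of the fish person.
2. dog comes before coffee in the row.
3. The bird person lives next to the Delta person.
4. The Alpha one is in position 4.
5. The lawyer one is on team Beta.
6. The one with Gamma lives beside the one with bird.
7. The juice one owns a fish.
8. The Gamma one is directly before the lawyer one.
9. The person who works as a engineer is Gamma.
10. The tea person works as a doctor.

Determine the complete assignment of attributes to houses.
Solution:

House | Pet | Team | Drink | Profession
---------------------------------------
  1   | dog | Gamma | milk | engineer
  2   | bird | Beta | coffee | lawyer
  3   | fish | Delta | juice | teacher
  4   | cat | Alpha | tea | doctor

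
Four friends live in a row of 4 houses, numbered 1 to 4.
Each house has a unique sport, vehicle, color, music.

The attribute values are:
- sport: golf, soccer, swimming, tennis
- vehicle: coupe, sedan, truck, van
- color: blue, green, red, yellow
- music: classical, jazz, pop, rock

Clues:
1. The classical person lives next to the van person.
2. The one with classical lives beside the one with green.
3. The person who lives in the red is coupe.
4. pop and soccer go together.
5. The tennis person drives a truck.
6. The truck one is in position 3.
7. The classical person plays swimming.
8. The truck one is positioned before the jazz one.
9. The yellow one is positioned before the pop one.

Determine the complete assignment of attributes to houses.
Solution:

House | Sport | Vehicle | Color | Music
---------------------------------------
  1   | swimming | sedan | yellow | classical
  2   | soccer | van | green | pop
  3   | tennis | truck | blue | rock
  4   | golf | coupe | red | jazz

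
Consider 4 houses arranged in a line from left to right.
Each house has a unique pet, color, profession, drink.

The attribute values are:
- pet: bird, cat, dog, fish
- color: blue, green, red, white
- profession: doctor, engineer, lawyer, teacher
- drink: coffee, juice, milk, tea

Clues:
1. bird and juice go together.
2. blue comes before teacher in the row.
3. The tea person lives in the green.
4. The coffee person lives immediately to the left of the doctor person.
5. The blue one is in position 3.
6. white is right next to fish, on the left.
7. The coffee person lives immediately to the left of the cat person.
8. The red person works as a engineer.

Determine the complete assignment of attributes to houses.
Solution:

House | Pet | Color | Profession | Drink
----------------------------------------
  1   | bird | white | lawyer | juice
  2   | fish | red | engineer | coffee
  3   | cat | blue | doctor | milk
  4   | dog | green | teacher | tea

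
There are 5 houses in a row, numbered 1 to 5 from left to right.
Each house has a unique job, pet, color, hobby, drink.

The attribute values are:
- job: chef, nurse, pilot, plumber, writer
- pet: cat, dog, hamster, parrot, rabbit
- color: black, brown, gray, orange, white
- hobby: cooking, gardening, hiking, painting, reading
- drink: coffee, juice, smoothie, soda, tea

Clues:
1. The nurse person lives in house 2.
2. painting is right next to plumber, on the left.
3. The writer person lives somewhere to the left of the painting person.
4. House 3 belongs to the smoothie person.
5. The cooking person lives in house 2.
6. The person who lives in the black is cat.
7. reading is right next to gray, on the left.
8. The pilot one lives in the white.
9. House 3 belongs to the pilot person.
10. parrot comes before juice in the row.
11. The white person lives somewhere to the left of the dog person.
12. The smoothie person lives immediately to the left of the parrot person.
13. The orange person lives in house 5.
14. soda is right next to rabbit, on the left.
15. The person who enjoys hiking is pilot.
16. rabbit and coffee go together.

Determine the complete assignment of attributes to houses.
Solution:

House | Job | Pet | Color | Hobby | Drink
-----------------------------------------
  1   | writer | cat | black | reading | soda
  2   | nurse | rabbit | gray | cooking | coffee
  3   | pilot | hamster | white | hiking | smoothie
  4   | chef | parrot | brown | painting | tea
  5   | plumber | dog | orange | gardening | juice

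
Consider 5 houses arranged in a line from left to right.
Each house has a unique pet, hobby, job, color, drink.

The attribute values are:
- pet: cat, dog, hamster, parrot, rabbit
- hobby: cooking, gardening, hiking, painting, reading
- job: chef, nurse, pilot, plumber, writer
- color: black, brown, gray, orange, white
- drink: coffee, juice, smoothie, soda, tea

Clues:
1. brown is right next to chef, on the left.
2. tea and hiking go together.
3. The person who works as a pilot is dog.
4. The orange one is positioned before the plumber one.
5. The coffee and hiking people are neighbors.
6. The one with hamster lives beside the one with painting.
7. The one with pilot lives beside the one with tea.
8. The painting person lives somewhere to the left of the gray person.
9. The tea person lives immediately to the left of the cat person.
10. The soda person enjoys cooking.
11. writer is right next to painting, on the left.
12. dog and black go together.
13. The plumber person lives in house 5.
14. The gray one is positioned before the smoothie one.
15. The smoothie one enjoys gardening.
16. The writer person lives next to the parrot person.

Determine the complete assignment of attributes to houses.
Solution:

House | Pet | Hobby | Job | Color | Drink
-----------------------------------------
  1   | hamster | cooking | writer | brown | soda
  2   | parrot | painting | chef | orange | juice
  3   | dog | reading | pilot | black | coffee
  4   | rabbit | hiking | nurse | gray | tea
  5   | cat | gardening | plumber | white | smoothie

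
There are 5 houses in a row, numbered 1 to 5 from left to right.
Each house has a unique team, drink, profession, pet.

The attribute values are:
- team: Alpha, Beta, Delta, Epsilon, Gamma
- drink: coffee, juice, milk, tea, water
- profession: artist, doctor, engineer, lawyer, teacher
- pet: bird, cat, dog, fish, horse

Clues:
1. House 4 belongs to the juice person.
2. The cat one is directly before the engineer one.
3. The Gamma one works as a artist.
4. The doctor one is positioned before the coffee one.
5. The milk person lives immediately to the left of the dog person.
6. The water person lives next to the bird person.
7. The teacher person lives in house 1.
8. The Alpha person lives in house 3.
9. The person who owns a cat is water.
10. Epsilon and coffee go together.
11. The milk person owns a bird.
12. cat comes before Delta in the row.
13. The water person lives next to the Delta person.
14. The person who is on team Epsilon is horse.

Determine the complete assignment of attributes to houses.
Solution:

House | Team | Drink | Profession | Pet
---------------------------------------
  1   | Beta | water | teacher | cat
  2   | Delta | milk | engineer | bird
  3   | Alpha | tea | doctor | dog
  4   | Gamma | juice | artist | fish
  5   | Epsilon | coffee | lawyer | horse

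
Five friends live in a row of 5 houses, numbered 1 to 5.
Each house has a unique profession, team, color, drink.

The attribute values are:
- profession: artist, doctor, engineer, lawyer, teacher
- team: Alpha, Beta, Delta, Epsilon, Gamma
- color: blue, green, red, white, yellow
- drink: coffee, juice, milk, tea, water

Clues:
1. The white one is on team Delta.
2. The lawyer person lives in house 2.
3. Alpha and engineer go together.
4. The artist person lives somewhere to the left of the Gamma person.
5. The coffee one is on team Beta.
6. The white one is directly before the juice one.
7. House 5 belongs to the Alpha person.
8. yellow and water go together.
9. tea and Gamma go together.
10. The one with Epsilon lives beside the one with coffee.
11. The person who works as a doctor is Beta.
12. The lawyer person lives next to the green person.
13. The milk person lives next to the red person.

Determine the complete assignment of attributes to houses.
Solution:

House | Profession | Team | Color | Drink
-----------------------------------------
  1   | artist | Delta | white | milk
  2   | lawyer | Epsilon | red | juice
  3   | doctor | Beta | green | coffee
  4   | teacher | Gamma | blue | tea
  5   | engineer | Alpha | yellow | water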